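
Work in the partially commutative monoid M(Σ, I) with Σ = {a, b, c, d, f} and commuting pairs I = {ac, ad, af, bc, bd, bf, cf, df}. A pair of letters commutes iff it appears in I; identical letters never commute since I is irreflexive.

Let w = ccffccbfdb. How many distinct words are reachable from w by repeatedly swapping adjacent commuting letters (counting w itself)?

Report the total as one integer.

2520

drop 0:c onto floor
drop 1:c onto {0:c}
drop 2:f onto floor
drop 3:f onto {2:f}
drop 4:c onto {1:c}
drop 5:c onto {4:c}
drop 6:b onto floor
drop 7:f onto {3:f}
drop 8:d onto {5:c}
drop 9:b onto {6:b}
ground layer = {0:c, 2:f, 6:b}
drop-orders for the pieces not yet dropped (sum over which currently-grounded one goes next):
  1 to go: {7} 1  {8} 1  {9} 1
  2 to go: {3,7} 1  {5,8} 1  {6,9} 1  {7,8} 2  {7,9} 2  {8,9} 2
  3 to go: {2,3,7} 1  {3,7,8} 3  {3,7,9} 3  {4,5,8} 1  {5,7,8} 3  {5,8,9} 3  {6,7,9} 3  {6,8,9} 3  {7,8,9} 6
  4 to go: {1,4,5,8} 1  {2,3,7,8} 4  {2,3,7,9} 4  {3,5,7,8} 6  {3,6,7,9} 6  {3,7,8,9} 12  {4,5,7,8} 4  {4,5,8,9} 4  {5,6,8,9} 6  {5,7,8,9} 12  {6,7,8,9} 12
  5 to go: {0,1,4,5,8} 1  {1,4,5,7,8} 5  {1,4,5,8,9} 5  {2,3,5,7,8} 10  {2,3,6,7,9} 10  {2,3,7,8,9} 20  {3,4,5,7,8} 10  {3,5,7,8,9} 30  {3,6,7,8,9} 30  {4,5,6,8,9} 10  {4,5,7,8,9} 20  {5,6,7,8,9} 30
  6 to go: {0,1,4,5,7,8} 6  {0,1,4,5,8,9} 6  {1,3,4,5,7,8} 15  {1,4,5,6,8,9} 15  {1,4,5,7,8,9} 30  {2,3,4,5,7,8} 20  {2,3,5,7,8,9} 60  {2,3,6,7,8,9} 60  {3,4,5,7,8,9} 60  {3,5,6,7,8,9} 90  {4,5,6,7,8,9} 60
  7 to go: {0,1,3,4,5,7,8} 21  {0,1,4,5,6,8,9} 21  {0,1,4,5,7,8,9} 42  {1,2,3,4,5,7,8} 35  {1,3,4,5,7,8,9} 105  {1,4,5,6,7,8,9} 105  {2,3,4,5,7,8,9} 140  {2,3,5,6,7,8,9} 210  {3,4,5,6,7,8,9} 210
  8 to go: {0,1,2,3,4,5,7,8} 56  {0,1,3,4,5,7,8,9} 168  {0,1,4,5,6,7,8,9} 168  {1,2,3,4,5,7,8,9} 280  {1,3,4,5,6,7,8,9} 420  {2,3,4,5,6,7,8,9} 560
  if 0:c drops first: 1260 orders
  if 2:f drops first: 756 orders
  if 6:b drops first: 504 orders
heap linearizations: 2520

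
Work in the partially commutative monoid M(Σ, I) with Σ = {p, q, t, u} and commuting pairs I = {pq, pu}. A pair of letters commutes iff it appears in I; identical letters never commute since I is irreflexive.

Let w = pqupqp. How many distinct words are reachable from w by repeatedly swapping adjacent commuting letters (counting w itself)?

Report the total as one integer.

20

0(p) covers ∅
1(q) covers ∅
2(u) covers 1:q
3(p) covers 0:p
4(q) covers 2:u
5(p) covers 3:p
floor of heap: 0:p, 1:q
completions by unplaced set U, small U first (add the entries for U minus each lowest piece of U):
  |U|=1: {4}:1  {5}:1
  |U|=2: {2,4}:1  {3,5}:1  {4,5}:2
  |U|=3: {0,3,5}:1  {1,2,4}:1  {2,4,5}:3  {3,4,5}:3
  |U|=4: {0,3,4,5}:4  {1,2,4,5}:4  {2,3,4,5}:6
  start at 0(p): 10
  start at 1(q): 10
sum over floor = 20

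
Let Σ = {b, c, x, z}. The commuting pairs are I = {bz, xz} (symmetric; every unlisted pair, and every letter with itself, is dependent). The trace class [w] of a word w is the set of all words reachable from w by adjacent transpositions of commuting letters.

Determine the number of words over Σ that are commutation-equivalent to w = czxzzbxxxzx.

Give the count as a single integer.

210

#0=c has no predecessor
#1=z depends on [0:c]
#2=x depends on [0:c]
#3=z depends on [1:z]
#4=z depends on [3:z]
#5=b depends on [2:x]
#6=x depends on [5:b]
#7=x depends on [6:x]
#8=x depends on [7:x]
#9=z depends on [4:z]
#10=x depends on [8:x]
sources: [0:c]
N(rest) = Σ N(rest − s) over sources s of rest; N(one piece) = 1:
  size 1 → [9]=1  [10]=1
  size 2 → [4,9]=1  [8,10]=1  [9,10]=2
  size 3 → [3,4,9]=1  [4,9,10]=3  [7,8,10]=1  [8,9,10]=3
  size 4 → [1,3,4,9]=1  [3,4,9,10]=4  [4,8,9,10]=6  [6,7,8,10]=1  [7,8,9,10]=4
  size 5 → [1,3,4,9,10]=5  [3,4,8,9,10]=10  [4,7,8,9,10]=10  [5,6,7,8,10]=1  [6,7,8,9,10]=5
  size 6 → [1,3,4,8,9,10]=15  [2,5,6,7,8,10]=1  [3,4,7,8,9,10]=20  [4,6,7,8,9,10]=15  [5,6,7,8,9,10]=6
  size 7 → [1,3,4,7,8,9,10]=35  [2,5,6,7,8,9,10]=7  [3,4,6,7,8,9,10]=35  [4,5,6,7,8,9,10]=21
  size 8 → [1,3,4,6,7,8,9,10]=70  [2,4,5,6,7,8,9,10]=28  [3,4,5,6,7,8,9,10]=56
  size 9 → [1,3,4,5,6,7,8,9,10]=126  [2,3,4,5,6,7,8,9,10]=84
  first=0(c) contributes 210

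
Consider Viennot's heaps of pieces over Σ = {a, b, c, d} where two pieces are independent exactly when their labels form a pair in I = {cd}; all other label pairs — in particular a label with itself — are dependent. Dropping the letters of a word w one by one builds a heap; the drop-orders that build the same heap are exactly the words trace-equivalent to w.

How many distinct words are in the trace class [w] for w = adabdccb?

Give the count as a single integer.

3

drop 0:a onto floor
drop 1:d onto {0:a}
drop 2:a onto {1:d}
drop 3:b onto {2:a}
drop 4:d onto {3:b}
drop 5:c onto {3:b}
drop 6:c onto {5:c}
drop 7:b onto {4:d, 6:c}
ground layer = {0:a}
drop-orders for the pieces not yet dropped (sum over which currently-grounded one goes next):
  1 to go: {7} 1
  2 to go: {4,7} 1  {6,7} 1
  3 to go: {4,6,7} 2  {5,6,7} 1
  4 to go: {4,5,6,7} 3
  5 to go: {3,4,5,6,7} 3
  6 to go: {2,3,4,5,6,7} 3
  if 0:a drops first: 3 orders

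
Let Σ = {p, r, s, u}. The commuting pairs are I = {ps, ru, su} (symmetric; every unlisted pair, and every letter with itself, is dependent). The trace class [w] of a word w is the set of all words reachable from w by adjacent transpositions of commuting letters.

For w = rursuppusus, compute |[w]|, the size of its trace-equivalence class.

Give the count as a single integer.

#0=r has no predecessor
#1=u has no predecessor
#2=r depends on [0:r]
#3=s depends on [2:r]
#4=u depends on [1:u]
#5=p depends on [2:r, 4:u]
#6=p depends on [5:p]
#7=u depends on [6:p]
#8=s depends on [3:s]
#9=u depends on [7:u]
#10=s depends on [8:s]
sources: [0:r, 1:u]
N(rest) = Σ N(rest − s) over sources s of rest; N(one piece) = 1:
  size 1 → [9]=1  [10]=1
  size 2 → [7,9]=1  [8,10]=1  [9,10]=2
  size 3 → [3,8,10]=1  [6,7,9]=1  [7,9,10]=3  [8,9,10]=3
  size 4 → [3,8,9,10]=4  [5,6,7,9]=1  [6,7,9,10]=4  [7,8,9,10]=6
  size 5 → [3,7,8,9,10]=10  [4,5,6,7,9]=1  [5,6,7,9,10]=5  [6,7,8,9,10]=10
  size 6 → [1,4,5,6,7,9]=1  [3,6,7,8,9,10]=20  [4,5,6,7,9,10]=6  [5,6,7,8,9,10]=15
  size 7 → [1,4,5,6,7,9,10]=7  [3,5,6,7,8,9,10]=35  [4,5,6,7,8,9,10]=21
  size 8 → [1,4,5,6,7,8,9,10]=28  [2,3,5,6,7,8,9,10]=35  [3,4,5,6,7,8,9,10]=56
  size 9 → [0,2,3,5,6,7,8,9,10]=35  [1,3,4,5,6,7,8,9,10]=84  [2,3,4,5,6,7,8,9,10]=91
  first=0(r) contributes 175
  first=1(u) contributes 126
|[w]| = 301

301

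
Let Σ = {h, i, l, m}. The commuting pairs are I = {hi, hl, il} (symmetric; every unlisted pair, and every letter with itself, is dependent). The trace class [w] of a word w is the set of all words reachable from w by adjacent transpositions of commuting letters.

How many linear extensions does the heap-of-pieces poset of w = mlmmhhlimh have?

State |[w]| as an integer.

0(m) covers ∅
1(l) covers 0:m
2(m) covers 1:l
3(m) covers 2:m
4(h) covers 3:m
5(h) covers 4:h
6(l) covers 3:m
7(i) covers 3:m
8(m) covers 5:h, 6:l, 7:i
9(h) covers 8:m
floor of heap: 0:m
completions by unplaced set U, small U first (add the entries for U minus each lowest piece of U):
  |U|=1: {9}:1
  |U|=2: {8,9}:1
  |U|=3: {5,8,9}:1  {6,8,9}:1  {7,8,9}:1
  |U|=4: {4,5,8,9}:1  {5,6,8,9}:2  {5,7,8,9}:2  {6,7,8,9}:2
  |U|=5: {4,5,6,8,9}:3  {4,5,7,8,9}:3  {5,6,7,8,9}:6
  |U|=6: {4,5,6,7,8,9}:12
  |U|=7: {3,4,5,6,7,8,9}:12
  |U|=8: {2,3,4,5,6,7,8,9}:12
  start at 0(m): 12

12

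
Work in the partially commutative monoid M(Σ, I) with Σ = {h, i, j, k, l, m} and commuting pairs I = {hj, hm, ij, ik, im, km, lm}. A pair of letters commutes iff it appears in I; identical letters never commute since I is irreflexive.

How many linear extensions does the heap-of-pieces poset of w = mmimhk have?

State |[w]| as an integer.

20

drop 0:m onto floor
drop 1:m onto {0:m}
drop 2:i onto floor
drop 3:m onto {1:m}
drop 4:h onto {2:i}
drop 5:k onto {4:h}
ground layer = {0:m, 2:i}
drop-orders for the pieces not yet dropped (sum over which currently-grounded one goes next):
  1 to go: {3} 1  {5} 1
  2 to go: {1,3} 1  {3,5} 2  {4,5} 1
  3 to go: {0,1,3} 1  {1,3,5} 3  {2,4,5} 1  {3,4,5} 3
  4 to go: {0,1,3,5} 4  {1,3,4,5} 6  {2,3,4,5} 4
  if 0:m drops first: 10 orders
  if 2:i drops first: 10 orders
heap linearizations: 20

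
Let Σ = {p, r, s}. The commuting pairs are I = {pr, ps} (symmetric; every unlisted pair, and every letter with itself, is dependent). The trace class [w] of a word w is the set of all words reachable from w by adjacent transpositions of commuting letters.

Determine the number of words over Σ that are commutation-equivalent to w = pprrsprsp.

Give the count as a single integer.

126

piece 0:p — minimal
piece 1:p rests on {0:p}
piece 2:r — minimal
piece 3:r rests on {2:r}
piece 4:s rests on {3:r}
piece 5:p rests on {1:p}
piece 6:r rests on {4:s}
piece 7:s rests on {6:r}
piece 8:p rests on {5:p}
minimal pieces: {0:p, 2:r}
ways to finish when only these pieces remain (= sum over removing one remaining piece with nothing left below it):
  1 left: {7}→1  {8}→1
  2 left: {5,8}→1  {6,7}→1  {7,8}→2
  3 left: {1,5,8}→1  {4,6,7}→1  {5,7,8}→3  {6,7,8}→3
  4 left: {0,1,5,8}→1  {1,5,7,8}→4  {3,4,6,7}→1  {4,6,7,8}→4  {5,6,7,8}→6
  5 left: {0,1,5,7,8}→5  {1,5,6,7,8}→10  {2,3,4,6,7}→1  {3,4,6,7,8}→5  {4,5,6,7,8}→10
  6 left: {0,1,5,6,7,8}→15  {1,4,5,6,7,8}→20  {2,3,4,6,7,8}→6  {3,4,5,6,7,8}→15
  7 left: {0,1,4,5,6,7,8}→35  {1,3,4,5,6,7,8}→35  {2,3,4,5,6,7,8}→21
  placing 0:p first → 56 extensions
  placing 2:r first → 70 extensions
total linear extensions = 126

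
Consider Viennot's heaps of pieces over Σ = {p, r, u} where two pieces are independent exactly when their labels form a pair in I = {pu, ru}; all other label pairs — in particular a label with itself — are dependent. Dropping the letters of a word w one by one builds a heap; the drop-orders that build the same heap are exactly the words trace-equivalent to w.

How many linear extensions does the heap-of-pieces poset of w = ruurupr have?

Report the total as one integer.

0(r) covers ∅
1(u) covers ∅
2(u) covers 1:u
3(r) covers 0:r
4(u) covers 2:u
5(p) covers 3:r
6(r) covers 5:p
floor of heap: 0:r, 1:u
completions by unplaced set U, small U first (add the entries for U minus each lowest piece of U):
  |U|=1: {4}:1  {6}:1
  |U|=2: {2,4}:1  {4,6}:2  {5,6}:1
  |U|=3: {1,2,4}:1  {2,4,6}:3  {3,5,6}:1  {4,5,6}:3
  |U|=4: {0,3,5,6}:1  {1,2,4,6}:4  {2,4,5,6}:6  {3,4,5,6}:4
  |U|=5: {0,3,4,5,6}:5  {1,2,4,5,6}:10  {2,3,4,5,6}:10
  start at 0(r): 20
  start at 1(u): 15
sum over floor = 35

35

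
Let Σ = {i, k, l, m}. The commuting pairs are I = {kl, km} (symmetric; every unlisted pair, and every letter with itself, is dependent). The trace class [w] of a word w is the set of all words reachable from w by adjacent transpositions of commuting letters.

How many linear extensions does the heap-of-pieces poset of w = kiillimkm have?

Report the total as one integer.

#0=k has no predecessor
#1=i depends on [0:k]
#2=i depends on [1:i]
#3=l depends on [2:i]
#4=l depends on [3:l]
#5=i depends on [4:l]
#6=m depends on [5:i]
#7=k depends on [5:i]
#8=m depends on [6:m]
sources: [0:k]
N(rest) = Σ N(rest − s) over sources s of rest; N(one piece) = 1:
  size 1 → [7]=1  [8]=1
  size 2 → [6,8]=1  [7,8]=2
  size 3 → [6,7,8]=3
  size 4 → [5,6,7,8]=3
  size 5 → [4,5,6,7,8]=3
  size 6 → [3,4,5,6,7,8]=3
  size 7 → [2,3,4,5,6,7,8]=3
  first=0(k) contributes 3

3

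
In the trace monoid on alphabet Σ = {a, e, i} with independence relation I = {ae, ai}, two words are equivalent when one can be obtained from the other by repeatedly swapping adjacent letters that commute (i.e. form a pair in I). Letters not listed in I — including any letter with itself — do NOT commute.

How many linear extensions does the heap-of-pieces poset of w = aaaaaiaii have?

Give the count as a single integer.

84

drop 0:a onto floor
drop 1:a onto {0:a}
drop 2:a onto {1:a}
drop 3:a onto {2:a}
drop 4:a onto {3:a}
drop 5:i onto floor
drop 6:a onto {4:a}
drop 7:i onto {5:i}
drop 8:i onto {7:i}
ground layer = {0:a, 5:i}
drop-orders for the pieces not yet dropped (sum over which currently-grounded one goes next):
  1 to go: {6} 1  {8} 1
  2 to go: {4,6} 1  {6,8} 2  {7,8} 1
  3 to go: {3,4,6} 1  {4,6,8} 3  {5,7,8} 1  {6,7,8} 3
  4 to go: {2,3,4,6} 1  {3,4,6,8} 4  {4,6,7,8} 6  {5,6,7,8} 4
  5 to go: {1,2,3,4,6} 1  {2,3,4,6,8} 5  {3,4,6,7,8} 10  {4,5,6,7,8} 10
  6 to go: {0,1,2,3,4,6} 1  {1,2,3,4,6,8} 6  {2,3,4,6,7,8} 15  {3,4,5,6,7,8} 20
  7 to go: {0,1,2,3,4,6,8} 7  {1,2,3,4,6,7,8} 21  {2,3,4,5,6,7,8} 35
  if 0:a drops first: 56 orders
  if 5:i drops first: 28 orders
heap linearizations: 84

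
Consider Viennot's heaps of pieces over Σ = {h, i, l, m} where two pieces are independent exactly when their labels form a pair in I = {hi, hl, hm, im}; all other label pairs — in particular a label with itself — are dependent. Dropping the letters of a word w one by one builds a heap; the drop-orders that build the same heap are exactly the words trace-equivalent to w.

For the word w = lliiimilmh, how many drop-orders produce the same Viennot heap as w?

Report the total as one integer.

50

piece 0:l — minimal
piece 1:l rests on {0:l}
piece 2:i rests on {1:l}
piece 3:i rests on {2:i}
piece 4:i rests on {3:i}
piece 5:m rests on {1:l}
piece 6:i rests on {4:i}
piece 7:l rests on {5:m, 6:i}
piece 8:m rests on {7:l}
piece 9:h — minimal
minimal pieces: {0:l, 9:h}
ways to finish when only these pieces remain (= sum over removing one remaining piece with nothing left below it):
  1 left: {8}→1  {9}→1
  2 left: {7,8}→1  {8,9}→2
  3 left: {5,7,8}→1  {6,7,8}→1  {7,8,9}→3
  4 left: {4,6,7,8}→1  {5,6,7,8}→2  {5,7,8,9}→4  {6,7,8,9}→4
  5 left: {3,4,6,7,8}→1  {4,5,6,7,8}→3  {4,6,7,8,9}→5  {5,6,7,8,9}→10
  6 left: {2,3,4,6,7,8}→1  {3,4,5,6,7,8}→4  {3,4,6,7,8,9}→6  {4,5,6,7,8,9}→18
  7 left: {2,3,4,5,6,7,8}→5  {2,3,4,6,7,8,9}→7  {3,4,5,6,7,8,9}→28
  8 left: {1,2,3,4,5,6,7,8}→5  {2,3,4,5,6,7,8,9}→40
  placing 0:l first → 45 extensions
  placing 9:h first → 5 extensions
total linear extensions = 50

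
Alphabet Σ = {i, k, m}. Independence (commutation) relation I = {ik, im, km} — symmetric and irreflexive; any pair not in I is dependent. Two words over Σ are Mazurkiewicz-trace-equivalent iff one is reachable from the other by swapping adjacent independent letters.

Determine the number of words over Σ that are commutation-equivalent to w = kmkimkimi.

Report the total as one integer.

drop 0:k onto floor
drop 1:m onto floor
drop 2:k onto {0:k}
drop 3:i onto floor
drop 4:m onto {1:m}
drop 5:k onto {2:k}
drop 6:i onto {3:i}
drop 7:m onto {4:m}
drop 8:i onto {6:i}
ground layer = {0:k, 1:m, 3:i}
drop-orders for the pieces not yet dropped (sum over which currently-grounded one goes next):
  1 to go: {5} 1  {7} 1  {8} 1
  2 to go: {2,5} 1  {4,7} 1  {5,7} 2  {5,8} 2  {6,8} 1  {7,8} 2
  3 to go: {0,2,5} 1  {1,4,7} 1  {2,5,7} 3  {2,5,8} 3  {3,6,8} 1  {4,5,7} 3  {4,7,8} 3  {5,6,8} 3  {5,7,8} 6  {6,7,8} 3
  4 to go: {0,2,5,7} 4  {0,2,5,8} 4  {1,4,5,7} 4  {1,4,7,8} 4  {2,4,5,7} 6  {2,5,6,8} 6  {2,5,7,8} 12  {3,5,6,8} 4  {3,6,7,8} 4  {4,5,7,8} 12  {4,6,7,8} 6  {5,6,7,8} 12
  5 to go: {0,2,4,5,7} 10  {0,2,5,6,8} 10  {0,2,5,7,8} 20  {1,2,4,5,7} 10  {1,4,5,7,8} 20  {1,4,6,7,8} 10  {2,3,5,6,8} 10  {2,4,5,7,8} 30  {2,5,6,7,8} 30  {3,4,6,7,8} 10  {3,5,6,7,8} 20  {4,5,6,7,8} 30
  6 to go: {0,1,2,4,5,7} 20  {0,2,3,5,6,8} 20  {0,2,4,5,7,8} 60  {0,2,5,6,7,8} 60  {1,2,4,5,7,8} 60  {1,3,4,6,7,8} 20  {1,4,5,6,7,8} 60  {2,3,5,6,7,8} 60  {2,4,5,6,7,8} 90  {3,4,5,6,7,8} 60
  7 to go: {0,1,2,4,5,7,8} 140  {0,2,3,5,6,7,8} 140  {0,2,4,5,6,7,8} 210  {1,2,4,5,6,7,8} 210  {1,3,4,5,6,7,8} 140  {2,3,4,5,6,7,8} 210
  if 0:k drops first: 560 orders
  if 1:m drops first: 560 orders
  if 3:i drops first: 560 orders
heap linearizations: 1680

1680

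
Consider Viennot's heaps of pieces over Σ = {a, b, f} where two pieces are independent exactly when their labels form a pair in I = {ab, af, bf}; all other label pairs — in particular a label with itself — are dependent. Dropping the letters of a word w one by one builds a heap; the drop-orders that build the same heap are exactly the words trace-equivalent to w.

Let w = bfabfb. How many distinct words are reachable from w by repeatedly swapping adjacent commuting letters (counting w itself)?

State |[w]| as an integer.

60

0(b) covers ∅
1(f) covers ∅
2(a) covers ∅
3(b) covers 0:b
4(f) covers 1:f
5(b) covers 3:b
floor of heap: 0:b, 1:f, 2:a
completions by unplaced set U, small U first (add the entries for U minus each lowest piece of U):
  |U|=1: {2}:1  {4}:1  {5}:1
  |U|=2: {1,4}:1  {2,4}:2  {2,5}:2  {3,5}:1  {4,5}:2
  |U|=3: {0,3,5}:1  {1,2,4}:3  {1,4,5}:3  {2,3,5}:3  {2,4,5}:6  {3,4,5}:3
  |U|=4: {0,2,3,5}:4  {0,3,4,5}:4  {1,2,4,5}:12  {1,3,4,5}:6  {2,3,4,5}:12
  start at 0(b): 30
  start at 1(f): 20
  start at 2(a): 10
sum over floor = 60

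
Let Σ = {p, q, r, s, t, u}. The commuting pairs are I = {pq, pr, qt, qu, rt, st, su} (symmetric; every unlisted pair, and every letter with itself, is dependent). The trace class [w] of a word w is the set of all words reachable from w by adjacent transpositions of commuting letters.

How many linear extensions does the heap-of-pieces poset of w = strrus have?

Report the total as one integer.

0(s) covers ∅
1(t) covers ∅
2(r) covers 0:s
3(r) covers 2:r
4(u) covers 1:t, 3:r
5(s) covers 3:r
floor of heap: 0:s, 1:t
completions by unplaced set U, small U first (add the entries for U minus each lowest piece of U):
  |U|=1: {4}:1  {5}:1
  |U|=2: {1,4}:1  {4,5}:2
  |U|=3: {1,4,5}:3  {3,4,5}:2
  |U|=4: {1,3,4,5}:5  {2,3,4,5}:2
  start at 0(s): 7
  start at 1(t): 2
sum over floor = 9

9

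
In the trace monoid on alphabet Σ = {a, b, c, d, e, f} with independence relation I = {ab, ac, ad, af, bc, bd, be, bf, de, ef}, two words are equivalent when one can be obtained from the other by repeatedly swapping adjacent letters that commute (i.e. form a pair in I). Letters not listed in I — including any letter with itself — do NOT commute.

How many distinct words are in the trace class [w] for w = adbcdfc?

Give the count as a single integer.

42

0(a) covers ∅
1(d) covers ∅
2(b) covers ∅
3(c) covers 1:d
4(d) covers 3:c
5(f) covers 4:d
6(c) covers 5:f
floor of heap: 0:a, 1:d, 2:b
completions by unplaced set U, small U first (add the entries for U minus each lowest piece of U):
  |U|=1: {0}:1  {2}:1  {6}:1
  |U|=2: {0,2}:2  {0,6}:2  {2,6}:2  {5,6}:1
  |U|=3: {0,2,6}:6  {0,5,6}:3  {2,5,6}:3  {4,5,6}:1
  |U|=4: {0,2,5,6}:12  {0,4,5,6}:4  {2,4,5,6}:4  {3,4,5,6}:1
  |U|=5: {0,2,4,5,6}:20  {0,3,4,5,6}:5  {1,3,4,5,6}:1  {2,3,4,5,6}:5
  start at 0(a): 6
  start at 1(d): 30
  start at 2(b): 6
sum over floor = 42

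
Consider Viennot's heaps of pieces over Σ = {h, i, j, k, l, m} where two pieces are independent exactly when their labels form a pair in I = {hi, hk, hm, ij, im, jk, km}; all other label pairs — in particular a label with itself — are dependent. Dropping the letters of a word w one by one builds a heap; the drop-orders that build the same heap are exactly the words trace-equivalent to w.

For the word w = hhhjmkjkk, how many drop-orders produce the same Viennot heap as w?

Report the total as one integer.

84

0(h) covers ∅
1(h) covers 0:h
2(h) covers 1:h
3(j) covers 2:h
4(m) covers 3:j
5(k) covers ∅
6(j) covers 4:m
7(k) covers 5:k
8(k) covers 7:k
floor of heap: 0:h, 5:k
completions by unplaced set U, small U first (add the entries for U minus each lowest piece of U):
  |U|=1: {6}:1  {8}:1
  |U|=2: {4,6}:1  {6,8}:2  {7,8}:1
  |U|=3: {3,4,6}:1  {4,6,8}:3  {5,7,8}:1  {6,7,8}:3
  |U|=4: {2,3,4,6}:1  {3,4,6,8}:4  {4,6,7,8}:6  {5,6,7,8}:4
  |U|=5: {1,2,3,4,6}:1  {2,3,4,6,8}:5  {3,4,6,7,8}:10  {4,5,6,7,8}:10
  |U|=6: {0,1,2,3,4,6}:1  {1,2,3,4,6,8}:6  {2,3,4,6,7,8}:15  {3,4,5,6,7,8}:20
  |U|=7: {0,1,2,3,4,6,8}:7  {1,2,3,4,6,7,8}:21  {2,3,4,5,6,7,8}:35
  start at 0(h): 56
  start at 5(k): 28
sum over floor = 84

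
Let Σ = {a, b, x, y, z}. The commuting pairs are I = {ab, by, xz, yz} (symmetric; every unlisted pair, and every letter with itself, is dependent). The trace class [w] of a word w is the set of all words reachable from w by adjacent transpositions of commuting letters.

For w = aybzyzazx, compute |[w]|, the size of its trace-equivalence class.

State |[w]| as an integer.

32

drop 0:a onto floor
drop 1:y onto {0:a}
drop 2:b onto floor
drop 3:z onto {0:a, 2:b}
drop 4:y onto {1:y}
drop 5:z onto {3:z}
drop 6:a onto {4:y, 5:z}
drop 7:z onto {6:a}
drop 8:x onto {6:a}
ground layer = {0:a, 2:b}
drop-orders for the pieces not yet dropped (sum over which currently-grounded one goes next):
  1 to go: {7} 1  {8} 1
  2 to go: {7,8} 2
  3 to go: {6,7,8} 2
  4 to go: {4,6,7,8} 2  {5,6,7,8} 2
  5 to go: {1,4,6,7,8} 2  {3,5,6,7,8} 2  {4,5,6,7,8} 4
  6 to go: {1,4,5,6,7,8} 6  {2,3,5,6,7,8} 2  {3,4,5,6,7,8} 6
  7 to go: {1,3,4,5,6,7,8} 12  {2,3,4,5,6,7,8} 8
  if 0:a drops first: 20 orders
  if 2:b drops first: 12 orders
heap linearizations: 32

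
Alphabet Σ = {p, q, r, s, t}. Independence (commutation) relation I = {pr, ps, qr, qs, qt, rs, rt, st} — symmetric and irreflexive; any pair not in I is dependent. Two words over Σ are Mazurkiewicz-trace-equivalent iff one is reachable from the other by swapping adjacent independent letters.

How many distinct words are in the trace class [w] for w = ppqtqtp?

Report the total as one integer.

#0=p has no predecessor
#1=p depends on [0:p]
#2=q depends on [1:p]
#3=t depends on [1:p]
#4=q depends on [2:q]
#5=t depends on [3:t]
#6=p depends on [4:q, 5:t]
sources: [0:p]
N(rest) = Σ N(rest − s) over sources s of rest; N(one piece) = 1:
  size 1 → [6]=1
  size 2 → [4,6]=1  [5,6]=1
  size 3 → [2,4,6]=1  [3,5,6]=1  [4,5,6]=2
  size 4 → [2,4,5,6]=3  [3,4,5,6]=3
  size 5 → [2,3,4,5,6]=6
  first=0(p) contributes 6

6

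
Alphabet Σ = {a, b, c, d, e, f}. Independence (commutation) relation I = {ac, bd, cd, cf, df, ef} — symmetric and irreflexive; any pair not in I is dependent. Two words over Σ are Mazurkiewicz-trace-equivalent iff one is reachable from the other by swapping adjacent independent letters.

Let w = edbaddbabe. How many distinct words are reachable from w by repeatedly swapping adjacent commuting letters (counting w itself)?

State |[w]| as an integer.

0(e) covers ∅
1(d) covers 0:e
2(b) covers 0:e
3(a) covers 1:d, 2:b
4(d) covers 3:a
5(d) covers 4:d
6(b) covers 3:a
7(a) covers 5:d, 6:b
8(b) covers 7:a
9(e) covers 8:b
floor of heap: 0:e
completions by unplaced set U, small U first (add the entries for U minus each lowest piece of U):
  |U|=1: {9}:1
  |U|=2: {8,9}:1
  |U|=3: {7,8,9}:1
  |U|=4: {5,7,8,9}:1  {6,7,8,9}:1
  |U|=5: {4,5,7,8,9}:1  {5,6,7,8,9}:2
  |U|=6: {4,5,6,7,8,9}:3
  |U|=7: {3,4,5,6,7,8,9}:3
  |U|=8: {1,3,4,5,6,7,8,9}:3  {2,3,4,5,6,7,8,9}:3
  start at 0(e): 6

6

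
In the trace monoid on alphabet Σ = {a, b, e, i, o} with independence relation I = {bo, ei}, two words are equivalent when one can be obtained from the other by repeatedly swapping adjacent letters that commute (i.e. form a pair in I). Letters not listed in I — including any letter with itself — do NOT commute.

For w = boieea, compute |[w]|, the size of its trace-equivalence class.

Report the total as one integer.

6

0(b) covers ∅
1(o) covers ∅
2(i) covers 0:b, 1:o
3(e) covers 0:b, 1:o
4(e) covers 3:e
5(a) covers 2:i, 4:e
floor of heap: 0:b, 1:o
completions by unplaced set U, small U first (add the entries for U minus each lowest piece of U):
  |U|=1: {5}:1
  |U|=2: {2,5}:1  {4,5}:1
  |U|=3: {2,4,5}:2  {3,4,5}:1
  |U|=4: {2,3,4,5}:3
  start at 0(b): 3
  start at 1(o): 3
sum over floor = 6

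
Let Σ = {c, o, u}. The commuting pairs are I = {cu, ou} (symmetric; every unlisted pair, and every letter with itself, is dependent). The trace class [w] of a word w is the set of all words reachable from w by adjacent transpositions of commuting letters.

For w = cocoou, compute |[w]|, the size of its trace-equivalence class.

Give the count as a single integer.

6

drop 0:c onto floor
drop 1:o onto {0:c}
drop 2:c onto {1:o}
drop 3:o onto {2:c}
drop 4:o onto {3:o}
drop 5:u onto floor
ground layer = {0:c, 5:u}
drop-orders for the pieces not yet dropped (sum over which currently-grounded one goes next):
  1 to go: {4} 1  {5} 1
  2 to go: {3,4} 1  {4,5} 2
  3 to go: {2,3,4} 1  {3,4,5} 3
  4 to go: {1,2,3,4} 1  {2,3,4,5} 4
  if 0:c drops first: 5 orders
  if 5:u drops first: 1 orders
heap linearizations: 6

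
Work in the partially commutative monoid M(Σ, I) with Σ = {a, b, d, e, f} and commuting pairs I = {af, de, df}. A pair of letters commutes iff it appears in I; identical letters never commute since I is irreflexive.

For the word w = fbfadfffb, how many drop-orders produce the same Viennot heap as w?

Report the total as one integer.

15

0(f) covers ∅
1(b) covers 0:f
2(f) covers 1:b
3(a) covers 1:b
4(d) covers 3:a
5(f) covers 2:f
6(f) covers 5:f
7(f) covers 6:f
8(b) covers 4:d, 7:f
floor of heap: 0:f
completions by unplaced set U, small U first (add the entries for U minus each lowest piece of U):
  |U|=1: {8}:1
  |U|=2: {4,8}:1  {7,8}:1
  |U|=3: {3,4,8}:1  {4,7,8}:2  {6,7,8}:1
  |U|=4: {3,4,7,8}:3  {4,6,7,8}:3  {5,6,7,8}:1
  |U|=5: {2,5,6,7,8}:1  {3,4,6,7,8}:6  {4,5,6,7,8}:4
  |U|=6: {2,4,5,6,7,8}:5  {3,4,5,6,7,8}:10
  |U|=7: {2,3,4,5,6,7,8}:15
  start at 0(f): 15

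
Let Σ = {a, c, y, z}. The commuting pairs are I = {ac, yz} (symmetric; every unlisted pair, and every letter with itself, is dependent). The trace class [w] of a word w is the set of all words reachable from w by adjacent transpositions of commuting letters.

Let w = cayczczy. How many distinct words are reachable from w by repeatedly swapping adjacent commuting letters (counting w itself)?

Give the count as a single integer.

piece 0:c — minimal
piece 1:a — minimal
piece 2:y rests on {0:c, 1:a}
piece 3:c rests on {2:y}
piece 4:z rests on {3:c}
piece 5:c rests on {4:z}
piece 6:z rests on {5:c}
piece 7:y rests on {5:c}
minimal pieces: {0:c, 1:a}
ways to finish when only these pieces remain (= sum over removing one remaining piece with nothing left below it):
  1 left: {6}→1  {7}→1
  2 left: {6,7}→2
  3 left: {5,6,7}→2
  4 left: {4,5,6,7}→2
  5 left: {3,4,5,6,7}→2
  6 left: {2,3,4,5,6,7}→2
  placing 0:c first → 2 extensions
  placing 1:a first → 2 extensions
total linear extensions = 4

4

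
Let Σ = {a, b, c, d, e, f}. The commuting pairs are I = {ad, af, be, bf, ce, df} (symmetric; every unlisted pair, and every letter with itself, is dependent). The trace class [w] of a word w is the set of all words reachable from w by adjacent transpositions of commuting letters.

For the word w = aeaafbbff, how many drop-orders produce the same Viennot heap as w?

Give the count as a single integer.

0(a) covers ∅
1(e) covers 0:a
2(a) covers 1:e
3(a) covers 2:a
4(f) covers 1:e
5(b) covers 3:a
6(b) covers 5:b
7(f) covers 4:f
8(f) covers 7:f
floor of heap: 0:a
completions by unplaced set U, small U first (add the entries for U minus each lowest piece of U):
  |U|=1: {6}:1  {8}:1
  |U|=2: {5,6}:1  {6,8}:2  {7,8}:1
  |U|=3: {3,5,6}:1  {4,7,8}:1  {5,6,8}:3  {6,7,8}:3
  |U|=4: {2,3,5,6}:1  {3,5,6,8}:4  {4,6,7,8}:4  {5,6,7,8}:6
  |U|=5: {2,3,5,6,8}:5  {3,5,6,7,8}:10  {4,5,6,7,8}:10
  |U|=6: {2,3,5,6,7,8}:15  {3,4,5,6,7,8}:20
  |U|=7: {2,3,4,5,6,7,8}:35
  start at 0(a): 35

35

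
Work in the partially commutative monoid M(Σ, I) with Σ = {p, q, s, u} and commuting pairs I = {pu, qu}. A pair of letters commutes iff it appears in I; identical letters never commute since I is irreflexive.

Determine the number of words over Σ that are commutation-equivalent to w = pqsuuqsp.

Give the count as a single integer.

3

drop 0:p onto floor
drop 1:q onto {0:p}
drop 2:s onto {1:q}
drop 3:u onto {2:s}
drop 4:u onto {3:u}
drop 5:q onto {2:s}
drop 6:s onto {4:u, 5:q}
drop 7:p onto {6:s}
ground layer = {0:p}
drop-orders for the pieces not yet dropped (sum over which currently-grounded one goes next):
  1 to go: {7} 1
  2 to go: {6,7} 1
  3 to go: {4,6,7} 1  {5,6,7} 1
  4 to go: {3,4,6,7} 1  {4,5,6,7} 2
  5 to go: {3,4,5,6,7} 3
  6 to go: {2,3,4,5,6,7} 3
  if 0:p drops first: 3 orders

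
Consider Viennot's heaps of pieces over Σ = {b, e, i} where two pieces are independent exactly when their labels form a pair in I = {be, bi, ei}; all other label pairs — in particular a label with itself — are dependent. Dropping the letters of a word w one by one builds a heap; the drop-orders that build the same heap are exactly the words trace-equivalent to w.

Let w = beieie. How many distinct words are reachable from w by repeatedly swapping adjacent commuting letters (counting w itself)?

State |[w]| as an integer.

piece 0:b — minimal
piece 1:e — minimal
piece 2:i — minimal
piece 3:e rests on {1:e}
piece 4:i rests on {2:i}
piece 5:e rests on {3:e}
minimal pieces: {0:b, 1:e, 2:i}
ways to finish when only these pieces remain (= sum over removing one remaining piece with nothing left below it):
  1 left: {0}→1  {4}→1  {5}→1
  2 left: {0,4}→2  {0,5}→2  {2,4}→1  {3,5}→1  {4,5}→2
  3 left: {0,2,4}→3  {0,3,5}→3  {0,4,5}→6  {1,3,5}→1  {2,4,5}→3  {3,4,5}→3
  4 left: {0,1,3,5}→4  {0,2,4,5}→12  {0,3,4,5}→12  {1,3,4,5}→4  {2,3,4,5}→6
  placing 0:b first → 10 extensions
  placing 1:e first → 30 extensions
  placing 2:i first → 20 extensions
total linear extensions = 60

60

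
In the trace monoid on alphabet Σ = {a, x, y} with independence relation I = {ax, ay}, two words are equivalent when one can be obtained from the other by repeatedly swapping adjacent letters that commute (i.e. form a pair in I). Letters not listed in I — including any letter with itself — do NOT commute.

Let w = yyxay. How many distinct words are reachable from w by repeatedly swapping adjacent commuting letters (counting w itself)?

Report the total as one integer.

drop 0:y onto floor
drop 1:y onto {0:y}
drop 2:x onto {1:y}
drop 3:a onto floor
drop 4:y onto {2:x}
ground layer = {0:y, 3:a}
drop-orders for the pieces not yet dropped (sum over which currently-grounded one goes next):
  1 to go: {3} 1  {4} 1
  2 to go: {2,4} 1  {3,4} 2
  3 to go: {1,2,4} 1  {2,3,4} 3
  if 0:y drops first: 4 orders
  if 3:a drops first: 1 orders
heap linearizations: 5

5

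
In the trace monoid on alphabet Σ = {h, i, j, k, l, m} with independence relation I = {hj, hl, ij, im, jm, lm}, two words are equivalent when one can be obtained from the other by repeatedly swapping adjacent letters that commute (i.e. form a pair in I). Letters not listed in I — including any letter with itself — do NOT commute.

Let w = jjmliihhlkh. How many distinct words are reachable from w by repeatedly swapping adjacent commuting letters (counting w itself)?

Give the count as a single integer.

19

#0=j has no predecessor
#1=j depends on [0:j]
#2=m has no predecessor
#3=l depends on [1:j]
#4=i depends on [3:l]
#5=i depends on [4:i]
#6=h depends on [2:m, 5:i]
#7=h depends on [6:h]
#8=l depends on [5:i]
#9=k depends on [7:h, 8:l]
#10=h depends on [9:k]
sources: [0:j, 2:m]
N(rest) = Σ N(rest − s) over sources s of rest; N(one piece) = 1:
  size 1 → [10]=1
  size 2 → [9,10]=1
  size 3 → [7,9,10]=1  [8,9,10]=1
  size 4 → [6,7,9,10]=1  [7,8,9,10]=2
  size 5 → [2,6,7,9,10]=1  [6,7,8,9,10]=3
  size 6 → [2,6,7,8,9,10]=4  [5,6,7,8,9,10]=3
  size 7 → [2,5,6,7,8,9,10]=7  [4,5,6,7,8,9,10]=3
  size 8 → [2,4,5,6,7,8,9,10]=10  [3,4,5,6,7,8,9,10]=3
  size 9 → [1,3,4,5,6,7,8,9,10]=3  [2,3,4,5,6,7,8,9,10]=13
  first=0(j) contributes 16
  first=2(m) contributes 3
|[w]| = 19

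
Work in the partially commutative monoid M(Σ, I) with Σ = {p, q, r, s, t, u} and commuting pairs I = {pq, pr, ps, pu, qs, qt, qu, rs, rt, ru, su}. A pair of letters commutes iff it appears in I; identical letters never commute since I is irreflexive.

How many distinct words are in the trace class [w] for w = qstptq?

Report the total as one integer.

#0=q has no predecessor
#1=s has no predecessor
#2=t depends on [1:s]
#3=p depends on [2:t]
#4=t depends on [3:p]
#5=q depends on [0:q]
sources: [0:q, 1:s]
N(rest) = Σ N(rest − s) over sources s of rest; N(one piece) = 1:
  size 1 → [4]=1  [5]=1
  size 2 → [0,5]=1  [3,4]=1  [4,5]=2
  size 3 → [0,4,5]=3  [2,3,4]=1  [3,4,5]=3
  size 4 → [0,3,4,5]=6  [1,2,3,4]=1  [2,3,4,5]=4
  first=0(q) contributes 5
  first=1(s) contributes 10
|[w]| = 15

15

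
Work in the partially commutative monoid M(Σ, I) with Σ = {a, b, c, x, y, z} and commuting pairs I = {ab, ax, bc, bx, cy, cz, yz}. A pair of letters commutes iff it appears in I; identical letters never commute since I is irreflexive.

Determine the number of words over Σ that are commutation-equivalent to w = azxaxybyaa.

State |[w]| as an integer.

3

drop 0:a onto floor
drop 1:z onto {0:a}
drop 2:x onto {1:z}
drop 3:a onto {1:z}
drop 4:x onto {2:x}
drop 5:y onto {3:a, 4:x}
drop 6:b onto {5:y}
drop 7:y onto {6:b}
drop 8:a onto {7:y}
drop 9:a onto {8:a}
ground layer = {0:a}
drop-orders for the pieces not yet dropped (sum over which currently-grounded one goes next):
  1 to go: {9} 1
  2 to go: {8,9} 1
  3 to go: {7,8,9} 1
  4 to go: {6,7,8,9} 1
  5 to go: {5,6,7,8,9} 1
  6 to go: {3,5,6,7,8,9} 1  {4,5,6,7,8,9} 1
  7 to go: {2,4,5,6,7,8,9} 1  {3,4,5,6,7,8,9} 2
  8 to go: {2,3,4,5,6,7,8,9} 3
  if 0:a drops first: 3 orders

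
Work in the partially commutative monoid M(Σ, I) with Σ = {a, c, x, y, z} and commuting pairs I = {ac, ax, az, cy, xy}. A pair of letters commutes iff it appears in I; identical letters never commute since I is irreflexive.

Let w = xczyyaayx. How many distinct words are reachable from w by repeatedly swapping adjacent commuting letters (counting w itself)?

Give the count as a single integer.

#0=x has no predecessor
#1=c depends on [0:x]
#2=z depends on [1:c]
#3=y depends on [2:z]
#4=y depends on [3:y]
#5=a depends on [4:y]
#6=a depends on [5:a]
#7=y depends on [6:a]
#8=x depends on [2:z]
sources: [0:x]
N(rest) = Σ N(rest − s) over sources s of rest; N(one piece) = 1:
  size 1 → [7]=1  [8]=1
  size 2 → [6,7]=1  [7,8]=2
  size 3 → [5,6,7]=1  [6,7,8]=3
  size 4 → [4,5,6,7]=1  [5,6,7,8]=4
  size 5 → [3,4,5,6,7]=1  [4,5,6,7,8]=5
  size 6 → [3,4,5,6,7,8]=6
  size 7 → [2,3,4,5,6,7,8]=6
  first=0(x) contributes 6

6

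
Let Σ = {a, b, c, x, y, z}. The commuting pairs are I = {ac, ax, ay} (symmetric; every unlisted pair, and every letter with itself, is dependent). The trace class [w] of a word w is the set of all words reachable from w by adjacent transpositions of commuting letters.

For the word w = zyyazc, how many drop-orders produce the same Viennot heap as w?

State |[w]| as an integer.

piece 0:z — minimal
piece 1:y rests on {0:z}
piece 2:y rests on {1:y}
piece 3:a rests on {0:z}
piece 4:z rests on {2:y, 3:a}
piece 5:c rests on {4:z}
minimal pieces: {0:z}
ways to finish when only these pieces remain (= sum over removing one remaining piece with nothing left below it):
  1 left: {5}→1
  2 left: {4,5}→1
  3 left: {2,4,5}→1  {3,4,5}→1
  4 left: {1,2,4,5}→1  {2,3,4,5}→2
  placing 0:z first → 3 extensions

3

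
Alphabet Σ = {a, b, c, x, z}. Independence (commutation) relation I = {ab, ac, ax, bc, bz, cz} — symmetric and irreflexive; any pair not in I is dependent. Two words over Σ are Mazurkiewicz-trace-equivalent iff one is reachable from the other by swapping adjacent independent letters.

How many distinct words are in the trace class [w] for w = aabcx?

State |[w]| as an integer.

drop 0:a onto floor
drop 1:a onto {0:a}
drop 2:b onto floor
drop 3:c onto floor
drop 4:x onto {2:b, 3:c}
ground layer = {0:a, 2:b, 3:c}
drop-orders for the pieces not yet dropped (sum over which currently-grounded one goes next):
  1 to go: {1} 1  {4} 1
  2 to go: {0,1} 1  {1,4} 2  {2,4} 1  {3,4} 1
  3 to go: {0,1,4} 3  {1,2,4} 3  {1,3,4} 3  {2,3,4} 2
  if 0:a drops first: 8 orders
  if 2:b drops first: 6 orders
  if 3:c drops first: 6 orders
heap linearizations: 20

20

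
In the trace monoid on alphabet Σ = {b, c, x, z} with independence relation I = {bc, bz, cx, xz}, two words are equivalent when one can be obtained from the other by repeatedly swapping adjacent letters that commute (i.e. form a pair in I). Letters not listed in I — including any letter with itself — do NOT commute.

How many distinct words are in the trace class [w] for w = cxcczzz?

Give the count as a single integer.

7

0(c) covers ∅
1(x) covers ∅
2(c) covers 0:c
3(c) covers 2:c
4(z) covers 3:c
5(z) covers 4:z
6(z) covers 5:z
floor of heap: 0:c, 1:x
completions by unplaced set U, small U first (add the entries for U minus each lowest piece of U):
  |U|=1: {1}:1  {6}:1
  |U|=2: {1,6}:2  {5,6}:1
  |U|=3: {1,5,6}:3  {4,5,6}:1
  |U|=4: {1,4,5,6}:4  {3,4,5,6}:1
  |U|=5: {1,3,4,5,6}:5  {2,3,4,5,6}:1
  start at 0(c): 6
  start at 1(x): 1
sum over floor = 7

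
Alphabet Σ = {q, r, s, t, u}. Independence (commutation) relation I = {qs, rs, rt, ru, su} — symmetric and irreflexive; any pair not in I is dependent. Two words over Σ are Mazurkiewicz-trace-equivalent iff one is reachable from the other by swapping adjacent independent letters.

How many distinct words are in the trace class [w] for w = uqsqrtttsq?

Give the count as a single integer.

0(u) covers ∅
1(q) covers 0:u
2(s) covers ∅
3(q) covers 1:q
4(r) covers 3:q
5(t) covers 2:s, 3:q
6(t) covers 5:t
7(t) covers 6:t
8(s) covers 7:t
9(q) covers 4:r, 7:t
floor of heap: 0:u, 2:s
completions by unplaced set U, small U first (add the entries for U minus each lowest piece of U):
  |U|=1: {8}:1  {9}:1
  |U|=2: {4,9}:1  {8,9}:2
  |U|=3: {4,8,9}:3  {7,8,9}:2
  |U|=4: {4,7,8,9}:5  {6,7,8,9}:2
  |U|=5: {4,6,7,8,9}:7  {5,6,7,8,9}:2
  |U|=6: {2,5,6,7,8,9}:2  {4,5,6,7,8,9}:9
  |U|=7: {2,4,5,6,7,8,9}:11  {3,4,5,6,7,8,9}:9
  |U|=8: {1,3,4,5,6,7,8,9}:9  {2,3,4,5,6,7,8,9}:20
  start at 0(u): 29
  start at 2(s): 9
sum over floor = 38

38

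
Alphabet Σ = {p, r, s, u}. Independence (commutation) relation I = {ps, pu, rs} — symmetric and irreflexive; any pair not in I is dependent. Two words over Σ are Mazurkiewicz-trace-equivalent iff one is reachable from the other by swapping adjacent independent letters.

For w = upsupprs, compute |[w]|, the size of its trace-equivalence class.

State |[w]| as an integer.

55

piece 0:u — minimal
piece 1:p — minimal
piece 2:s rests on {0:u}
piece 3:u rests on {2:s}
piece 4:p rests on {1:p}
piece 5:p rests on {4:p}
piece 6:r rests on {3:u, 5:p}
piece 7:s rests on {3:u}
minimal pieces: {0:u, 1:p}
ways to finish when only these pieces remain (= sum over removing one remaining piece with nothing left below it):
  1 left: {6}→1  {7}→1
  2 left: {5,6}→1  {6,7}→2
  3 left: {3,6,7}→2  {4,5,6}→1  {5,6,7}→3
  4 left: {1,4,5,6}→1  {2,3,6,7}→2  {3,5,6,7}→5  {4,5,6,7}→4
  5 left: {0,2,3,6,7}→2  {1,4,5,6,7}→5  {2,3,5,6,7}→7  {3,4,5,6,7}→9
  6 left: {0,2,3,5,6,7}→9  {1,3,4,5,6,7}→14  {2,3,4,5,6,7}→16
  placing 0:u first → 30 extensions
  placing 1:p first → 25 extensions
total linear extensions = 55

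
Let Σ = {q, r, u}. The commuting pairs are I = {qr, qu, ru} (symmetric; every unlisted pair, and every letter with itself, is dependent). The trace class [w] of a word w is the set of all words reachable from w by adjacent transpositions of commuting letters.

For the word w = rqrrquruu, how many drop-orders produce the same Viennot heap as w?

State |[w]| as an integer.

1260

0(r) covers ∅
1(q) covers ∅
2(r) covers 0:r
3(r) covers 2:r
4(q) covers 1:q
5(u) covers ∅
6(r) covers 3:r
7(u) covers 5:u
8(u) covers 7:u
floor of heap: 0:r, 1:q, 5:u
completions by unplaced set U, small U first (add the entries for U minus each lowest piece of U):
  |U|=1: {4}:1  {6}:1  {8}:1
  |U|=2: {1,4}:1  {3,6}:1  {4,6}:2  {4,8}:2  {6,8}:2  {7,8}:1
  |U|=3: {1,4,6}:3  {1,4,8}:3  {2,3,6}:1  {3,4,6}:3  {3,6,8}:3  {4,6,8}:6  {4,7,8}:3  {5,7,8}:1  {6,7,8}:3
  |U|=4: {0,2,3,6}:1  {1,3,4,6}:6  {1,4,6,8}:12  {1,4,7,8}:6  {2,3,4,6}:4  {2,3,6,8}:4  {3,4,6,8}:12  {3,6,7,8}:6  {4,5,7,8}:4  {4,6,7,8}:12  {5,6,7,8}:4
  |U|=5: {0,2,3,4,6}:5  {0,2,3,6,8}:5  {1,2,3,4,6}:10  {1,3,4,6,8}:30  {1,4,5,7,8}:10  {1,4,6,7,8}:30  {2,3,4,6,8}:20  {2,3,6,7,8}:10  {3,4,6,7,8}:30  {3,5,6,7,8}:10  {4,5,6,7,8}:20
  |U|=6: {0,1,2,3,4,6}:15  {0,2,3,4,6,8}:30  {0,2,3,6,7,8}:15  {1,2,3,4,6,8}:60  {1,3,4,6,7,8}:90  {1,4,5,6,7,8}:60  {2,3,4,6,7,8}:60  {2,3,5,6,7,8}:20  {3,4,5,6,7,8}:60
  |U|=7: {0,1,2,3,4,6,8}:105  {0,2,3,4,6,7,8}:105  {0,2,3,5,6,7,8}:35  {1,2,3,4,6,7,8}:210  {1,3,4,5,6,7,8}:210  {2,3,4,5,6,7,8}:140
  start at 0(r): 560
  start at 1(q): 280
  start at 5(u): 420
sum over floor = 1260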